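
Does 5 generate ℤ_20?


g generates ℤ_n iff gcd(g, n) = 1
gcd(5, 20) = 5
Since gcd = 5 ≠ 1, ⟨5⟩ has order 4 < 20, so 5 is not a generator.

No, 5 does not generate ℤ_20


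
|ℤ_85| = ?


ℤ_n has n elements.

|ℤ_85| = 85


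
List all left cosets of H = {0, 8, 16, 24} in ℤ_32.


H = {0, 8, 16, 24}, |H| = 4
Number of cosets = |G|/|H| = 32/4 = 8
0 + H = {0, 8, 16, 24}
1 + H = {1, 9, 17, 25}
2 + H = {2, 10, 18, 26}
3 + H = {3, 11, 19, 27}
4 + H = {4, 12, 20, 28}
5 + H = {5, 13, 21, 29}
6 + H = {6, 14, 22, 30}
7 + H = {7, 15, 23, 31}

Cosets: 0+H={0,8,16,24}; 1+H={1,9,17,25}; 2+H={2,10,18,26}; 3+H={3,11,19,27}; 4+H={4,12,20,28}; 5+H={5,13,21,29}; 6+H={6,14,22,30}; 7+H={7,15,23,31}


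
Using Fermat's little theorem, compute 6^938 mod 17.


Fermat's little theorem: if p is prime and gcd(a,p)=1, then a^(p-1) ≡ 1 (mod p)
p = 17 is prime, gcd(6,17) = 1
Reduce exponent: 938 mod 16 = 10
So 6^938 ≡ 6^10 (mod 17)
6^10 mod 17 = 15

6^938 ≡ 15 (mod 17)


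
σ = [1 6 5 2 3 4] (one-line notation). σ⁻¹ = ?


To find σ⁻¹, swap domain and range:
σ(1) = 1 → σ⁻¹(1) = 1
σ(2) = 6 → σ⁻¹(6) = 2
σ(3) = 5 → σ⁻¹(5) = 3
σ(4) = 2 → σ⁻¹(2) = 4
σ(5) = 3 → σ⁻¹(3) = 5
σ(6) = 4 → σ⁻¹(4) = 6

σ⁻¹ = [1 4 5 6 3 2]


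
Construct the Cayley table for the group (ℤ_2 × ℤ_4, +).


Elements: {(0,0), (0,1), (0,2), (0,3), (1,0), (1,1), (1,2), (1,3)}
Operation: componentwise addition mod (2, 4)
Entry (a, b) = ((a₁+b₁) mod 2, (a₂+b₂) mod 4)

Cayley table:
      | (0,0) | (0,1) | (0,2) | (0,3) | (1,0) | (1,1) | (1,2) | (1,3)
(0,0) | (0,0) | (0,1) | (0,2) | (0,3) | (1,0) | (1,1) | (1,2) | (1,3)
(0,1) | (0,1) | (0,2) | (0,3) | (0,0) | (1,1) | (1,2) | (1,3) | (1,0)
(0,2) | (0,2) | (0,3) | (0,0) | (0,1) | (1,2) | (1,3) | (1,0) | (1,1)
(0,3) | (0,3) | (0,0) | (0,1) | (0,2) | (1,3) | (1,0) | (1,1) | (1,2)
(1,0) | (1,0) | (1,1) | (1,2) | (1,3) | (0,0) | (0,1) | (0,2) | (0,3)
(1,1) | (1,1) | (1,2) | (1,3) | (1,0) | (0,1) | (0,2) | (0,3) | (0,0)
(1,2) | (1,2) | (1,3) | (1,0) | (1,1) | (0,2) | (0,3) | (0,0) | (0,1)
(1,3) | (1,3) | (1,0) | (1,1) | (1,2) | (0,3) | (0,0) | (0,1) | (0,2)


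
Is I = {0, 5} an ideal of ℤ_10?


Check ideal conditions for I = {0, 5} in ℤ_10:
(1) I is an additive subgroup? Yes
(2) For r ∈ ℤ_10 and a ∈ I: r·a ∈ I? Yes

Yes, I is an ideal of ℤ_10


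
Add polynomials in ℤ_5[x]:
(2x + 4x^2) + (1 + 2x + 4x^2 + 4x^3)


Add coefficients mod 5:
x^0: 0 + 1 = 1 (mod 5)
x^1: 2 + 2 = 4 (mod 5)
x^2: 4 + 4 = 3 (mod 5)
x^3: 0 + 4 = 4 (mod 5)
Result: 1 + 4x + 3x^2 + 4x^3

f + g = 1 + 4x + 3x^2 + 4x^3


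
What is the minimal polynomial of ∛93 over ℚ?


∛93 satisfies x³ - 93 = 0, irreducible over ℚ (no rational root; 93 is not a perfect cube)

Minimal polynomial: x³ - 93


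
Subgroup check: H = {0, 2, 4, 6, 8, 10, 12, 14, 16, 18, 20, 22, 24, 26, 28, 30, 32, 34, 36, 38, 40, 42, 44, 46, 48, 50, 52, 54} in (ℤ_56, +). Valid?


Subgroup test for H = {0, 2, 4, 6, 8, 10, 12, 14, 16, 18, 20, 22, 24, 26, 28, 30, 32, 34, 36, 38, 40, 42, 44, 46, 48, 50, 52, 54} in (ℤ_56, +):
(1) 0 ∈ H? Yes
(2) Closure: for all a,b ∈ H, (a+b) mod 56 ∈ H? Yes
(3) Inverses: for all a ∈ H, -a mod 56 ∈ H? Yes

Yes, H is a subgroup of ℤ_56


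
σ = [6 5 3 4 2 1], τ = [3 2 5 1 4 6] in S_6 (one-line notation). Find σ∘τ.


σ∘τ: apply τ first, then σ
1 →τ 3 →σ 3
2 →τ 2 →σ 5
3 →τ 5 →σ 2
4 →τ 1 →σ 6
5 →τ 4 →σ 4
6 →τ 6 →σ 1

σ∘τ = [3 5 2 6 4 1]


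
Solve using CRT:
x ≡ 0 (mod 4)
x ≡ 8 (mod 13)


m₁ = 4, m₂ = 13, gcd = 1, so CRT applies. M = m₁·m₂ = 52
Let M₁ = M/m₁ = 13, M₂ = M/m₂ = 4
Find y₁ ≡ M₁⁻¹ (mod m₁): 13⁻¹ ≡ 1 (mod 4)
Find y₂ ≡ M₂⁻¹ (mod m₂): 4⁻¹ ≡ 10 (mod 13)
x = a₁·M₁·y₁ + a₂·M₂·y₂ = 0·13·1 + 8·4·10 = 320
Reduce mod 52: x ≡ 8
Check: 8 mod 4 = 0 ✓, 8 mod 13 = 8 ✓

x ≡ 8 (mod 52)


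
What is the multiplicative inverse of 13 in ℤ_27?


Use the extended Euclidean algorithm to write 1 = 13·s + 27·t; then s mod 27 is the inverse.
Euclidean algorithm:
  13 = 0·27 + 13
  27 = 2·13 + 1
  13 = 13·1 + 0
gcd(13,27) = 1
Back-substitution gives: 13·(-2) + 27·(1) = 1
So 13⁻¹ ≡ -2 ≡ 25 (mod 27)
Check: 13 × 25 = 325 ≡ 1 (mod 27) ✓

13⁻¹ ≡ 25 (mod 27)


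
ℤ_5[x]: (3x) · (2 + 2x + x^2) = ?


Expand and collect like terms; reduce coefficients mod 5:
x^0: 0·2 = 0 ≡ 0 (mod 5)
x^1: 0·2 + 3·2 = 6 ≡ 1 (mod 5)
x^2: 0·1 + 3·2 = 6 ≡ 1 (mod 5)
x^3: 3·1 = 3 ≡ 3 (mod 5)
Result: x + x^2 + 3x^3

f · g = x + x^2 + 3x^3


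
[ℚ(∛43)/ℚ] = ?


∛43 has minimal polynomial x³ - 43 (irreducible over ℚ since 43 is not a perfect cube)

[ℚ(∛43)/ℚ] = 3


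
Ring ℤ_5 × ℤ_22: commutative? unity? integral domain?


Direct product ring; commutative with unity (1,1); but (1,0)·(0,1) = (0,0) gives zero divisors, so not an integral domain
Commutative: Yes
Integral domain: No
Has unity: Yes

ℤ_5 × ℤ_22: Commutative=Yes, Unity=Yes


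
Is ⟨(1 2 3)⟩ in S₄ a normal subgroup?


H = ⟨(1 2 3)⟩ in S₄
(1 4)(1 2 3)(1 4)⁻¹ = (4 2 3) ∉ ⟨(1 2 3)⟩

No, not a normal subgroup


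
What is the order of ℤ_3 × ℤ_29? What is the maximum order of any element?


|ℤ_3 × ℤ_29| = 3 × 29 = 87
Max element order = lcm(3,29) = 87
Cyclic? Yes (gcd=1)

|ℤ_3×ℤ_29| = 87, max element order = 87


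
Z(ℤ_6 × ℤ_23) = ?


Z(G) = {g ∈ G | gx = xg for all x ∈ G}
Direct product of abelian groups is abelian, so Z(G) = G

Z(ℤ_6 × ℤ_23) = ℤ_6 × ℤ_23


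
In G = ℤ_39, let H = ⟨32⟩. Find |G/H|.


|⟨32⟩| = n / gcd(32, 39) = 39 / 1 = 39
H is normal (ℤ_39 is abelian).
|G/H| = |G| / |H| = 39 / 39 = 1

|G/H| = 1


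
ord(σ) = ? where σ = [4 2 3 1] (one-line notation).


Cycle decomposition: (1 4)
Cycle lengths: 2
Order = lcm(2) = 2

ord(σ) = 2


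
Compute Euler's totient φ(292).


Factor n: 292 = 2^2 × 73
φ(n) = n · ∏(1 - 1/p) over distinct primes p | n
φ(292) = 292 · (1 - 1/2) · (1 - 1/73) = 144

φ(292) = 144


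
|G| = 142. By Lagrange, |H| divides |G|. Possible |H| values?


Lagrange's theorem: |H| divides |G|
|G| = 142
Divisors of 142: 1, 2, 71, 142

Possible subgroup orders: {1, 2, 71, 142}


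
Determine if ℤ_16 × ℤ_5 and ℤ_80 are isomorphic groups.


Comparing ℤ_16 × ℤ_5 and ℤ_80:
gcd(16,5) = 1, so ℤ_16 × ℤ_5 ≅ ℤ_80 (CRT)

Yes, ℤ_16 × ℤ_5 ≅ ℤ_80


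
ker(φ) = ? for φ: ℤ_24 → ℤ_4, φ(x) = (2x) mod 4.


Kernel = preimage of identity
ker(φ) = {x ∈ ℤ_24 : 2x ≡ 0 (mod 4)}. Since 4 | 24, φ is well-defined. The kernel is the cyclic subgroup ⟨2⟩ of ℤ_24 (order 12), i.e. {0, 2, 4, 6, 8, 10, 12, 14, 16, 18, 20, 22}

ker(φ) = {0, 2, 4, 6, 8, 10, 12, 14, 16, 18, 20, 22}


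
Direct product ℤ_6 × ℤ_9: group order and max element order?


|ℤ_6 × ℤ_9| = 6 × 9 = 54
Max element order = lcm(6,9) = 18
Cyclic? No (gcd=3)

|ℤ_6×ℤ_9| = 54, max element order = 18


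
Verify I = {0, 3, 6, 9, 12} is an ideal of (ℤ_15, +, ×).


Check ideal conditions for I = {0, 3, 6, 9, 12} in ℤ_15:
(1) I is an additive subgroup? Yes
(2) For r ∈ ℤ_15 and a ∈ I: r·a ∈ I? Yes

Yes, I is an ideal of ℤ_15


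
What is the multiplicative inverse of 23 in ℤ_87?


Use the extended Euclidean algorithm to write 1 = 23·s + 87·t; then s mod 87 is the inverse.
Euclidean algorithm:
  23 = 0·87 + 23
  87 = 3·23 + 18
  23 = 1·18 + 5
  18 = 3·5 + 3
  5 = 1·3 + 2
  3 = 1·2 + 1
  2 = 2·1 + 0
gcd(23,87) = 1
Back-substitution gives: 23·(-34) + 87·(9) = 1
So 23⁻¹ ≡ -34 ≡ 53 (mod 87)
Check: 23 × 53 = 1219 ≡ 1 (mod 87) ✓

23⁻¹ ≡ 53 (mod 87)


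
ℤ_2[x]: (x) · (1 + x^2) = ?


Expand and collect like terms; reduce coefficients mod 2:
x^0: 0·1 = 0 ≡ 0 (mod 2)
x^1: 0·0 + 1·1 = 1 ≡ 1 (mod 2)
x^2: 0·1 + 1·0 = 0 ≡ 0 (mod 2)
x^3: 1·1 = 1 ≡ 1 (mod 2)
Result: x + x^3

f · g = x + x^3


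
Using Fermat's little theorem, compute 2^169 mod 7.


Fermat's little theorem: if p is prime and gcd(a,p)=1, then a^(p-1) ≡ 1 (mod p)
p = 7 is prime, gcd(2,7) = 1
Reduce exponent: 169 mod 6 = 1
So 2^169 ≡ 2^1 (mod 7)
2^1 mod 7 = 2

2^169 ≡ 2 (mod 7)


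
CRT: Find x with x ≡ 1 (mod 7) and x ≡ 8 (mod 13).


m₁ = 7, m₂ = 13, gcd = 1, so CRT applies. M = m₁·m₂ = 91
Let M₁ = M/m₁ = 13, M₂ = M/m₂ = 7
Find y₁ ≡ M₁⁻¹ (mod m₁): 13⁻¹ ≡ 6 (mod 7)
Find y₂ ≡ M₂⁻¹ (mod m₂): 7⁻¹ ≡ 2 (mod 13)
x = a₁·M₁·y₁ + a₂·M₂·y₂ = 1·13·6 + 8·7·2 = 190
Reduce mod 91: x ≡ 8
Check: 8 mod 7 = 1 ✓, 8 mod 13 = 8 ✓

x ≡ 8 (mod 91)


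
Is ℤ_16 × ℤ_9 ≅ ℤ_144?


Comparing ℤ_16 × ℤ_9 and ℤ_144:
gcd(16,9) = 1, so ℤ_16 × ℤ_9 ≅ ℤ_144 (CRT)

Yes, ℤ_16 × ℤ_9 ≅ ℤ_144


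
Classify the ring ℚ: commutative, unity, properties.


ℚ is a field: commutative, has unity, every nonzero element is a unit (hence an integral domain)
Commutative: Yes
Integral domain: Yes
Has unity: Yes

ℚ: Commutative=Yes, Unity=Yes


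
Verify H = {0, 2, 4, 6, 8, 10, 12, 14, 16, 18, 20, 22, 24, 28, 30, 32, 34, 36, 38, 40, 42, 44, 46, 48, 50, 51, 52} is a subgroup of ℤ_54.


Subgroup test for H = {0, 2, 4, 6, 8, 10, 12, 14, 16, 18, 20, 22, 24, 28, 30, 32, 34, 36, 38, 40, 42, 44, 46, 48, 50, 51, 52} in (ℤ_54, +):
(1) 0 ∈ H? Yes
(2) Closure: for all a,b ∈ H, (a+b) mod 54 ∈ H? No  [counterexample: 2 + 24 = 26 ∉ H]
(3) Inverses: for all a ∈ H, -a mod 54 ∈ H? No

No, H is not a subgroup of ℤ_54


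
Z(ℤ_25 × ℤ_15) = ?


Z(G) = {g ∈ G | gx = xg for all x ∈ G}
Direct product of abelian groups is abelian, so Z(G) = G

Z(ℤ_25 × ℤ_15) = ℤ_25 × ℤ_15


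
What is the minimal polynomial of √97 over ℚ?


√97 satisfies x² - 97 = 0, irreducible over ℚ since 97 is squarefree

Minimal polynomial: x² - 97


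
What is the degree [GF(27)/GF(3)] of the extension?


GF(27) = GF(3^3), so the extension degree is 3

[GF(27)/GF(3)] = 3


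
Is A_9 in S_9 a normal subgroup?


H = A_9 in S_9
A_9 has index 2 in S_9, and every subgroup of index 2 is normal

Yes, normal subgroup


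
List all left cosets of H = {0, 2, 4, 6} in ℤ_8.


H = {0, 2, 4, 6}, |H| = 4
Number of cosets = |G|/|H| = 8/4 = 2
0 + H = {0, 2, 4, 6}
1 + H = {1, 3, 5, 7}

Cosets: 0+H={0,2,4,6}; 1+H={1,3,5,7}


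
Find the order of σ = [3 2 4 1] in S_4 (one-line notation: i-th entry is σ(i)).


Cycle decomposition: (1 3 4)
Cycle lengths: 3
Order = lcm(3) = 3

ord(σ) = 3


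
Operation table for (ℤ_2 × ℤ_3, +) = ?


Elements: {(0,0), (0,1), (0,2), (1,0), (1,1), (1,2)}
Operation: componentwise addition mod (2, 3)
Entry (a, b) = ((a₁+b₁) mod 2, (a₂+b₂) mod 3)

Cayley table:
      | (0,0) | (0,1) | (0,2) | (1,0) | (1,1) | (1,2)
(0,0) | (0,0) | (0,1) | (0,2) | (1,0) | (1,1) | (1,2)
(0,1) | (0,1) | (0,2) | (0,0) | (1,1) | (1,2) | (1,0)
(0,2) | (0,2) | (0,0) | (0,1) | (1,2) | (1,0) | (1,1)
(1,0) | (1,0) | (1,1) | (1,2) | (0,0) | (0,1) | (0,2)
(1,1) | (1,1) | (1,2) | (1,0) | (0,1) | (0,2) | (0,0)
(1,2) | (1,2) | (1,0) | (1,1) | (0,2) | (0,0) | (0,1)


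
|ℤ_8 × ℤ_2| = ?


|A × B| = |A| · |B|
|ℤ_8 × ℤ_2| = 8 × 2 = 16

|ℤ_8 × ℤ_2| = 16


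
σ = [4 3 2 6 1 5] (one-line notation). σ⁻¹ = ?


To find σ⁻¹, swap domain and range:
σ(1) = 4 → σ⁻¹(4) = 1
σ(2) = 3 → σ⁻¹(3) = 2
σ(3) = 2 → σ⁻¹(2) = 3
σ(4) = 6 → σ⁻¹(6) = 4
σ(5) = 1 → σ⁻¹(1) = 5
σ(6) = 5 → σ⁻¹(5) = 6

σ⁻¹ = [5 3 2 1 6 4]


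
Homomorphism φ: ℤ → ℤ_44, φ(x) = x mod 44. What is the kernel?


Kernel = preimage of identity
ker(φ) = {x ∈ ℤ : x ≡ 0 (mod 44)} = 44ℤ = {0, ±44, ±88, ...}

ker(φ) = 44ℤ


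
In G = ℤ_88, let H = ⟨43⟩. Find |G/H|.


|⟨43⟩| = n / gcd(43, 88) = 88 / 1 = 88
H is normal (ℤ_88 is abelian).
|G/H| = |G| / |H| = 88 / 88 = 1

|G/H| = 1


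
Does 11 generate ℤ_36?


g generates ℤ_n iff gcd(g, n) = 1
gcd(11, 36) = 1
Since gcd = 1, 11 is a generator.

Yes, 11 generates ℤ_36


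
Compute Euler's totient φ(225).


Factor n: 225 = 3^2 × 5^2
φ(n) = n · ∏(1 - 1/p) over distinct primes p | n
φ(225) = 225 · (1 - 1/3) · (1 - 1/5) = 120

φ(225) = 120


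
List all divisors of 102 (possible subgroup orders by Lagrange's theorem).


Lagrange's theorem: |H| divides |G|
|G| = 102
Divisors of 102: 1, 2, 3, 6, 17, 34, 51, 102

Possible subgroup orders: {1, 2, 3, 6, 17, 34, 51, 102}


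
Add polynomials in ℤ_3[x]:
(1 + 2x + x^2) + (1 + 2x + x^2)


Add coefficients mod 3:
x^0: 1 + 1 = 2 (mod 3)
x^1: 2 + 2 = 1 (mod 3)
x^2: 1 + 1 = 2 (mod 3)
Result: 2 + x + 2x^2

f + g = 2 + x + 2x^2


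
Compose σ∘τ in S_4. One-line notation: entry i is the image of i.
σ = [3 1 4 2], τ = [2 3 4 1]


σ∘τ: apply τ first, then σ
1 →τ 2 →σ 1
2 →τ 3 →σ 4
3 →τ 4 →σ 2
4 →τ 1 →σ 3

σ∘τ = [1 4 2 3]


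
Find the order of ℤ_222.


ℤ_n has n elements.

|ℤ_222| = 222


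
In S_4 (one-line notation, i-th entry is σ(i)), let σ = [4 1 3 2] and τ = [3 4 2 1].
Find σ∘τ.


σ∘τ: apply τ first, then σ
1 →τ 3 →σ 3
2 →τ 4 →σ 2
3 →τ 2 →σ 1
4 →τ 1 →σ 4

σ∘τ = [3 2 1 4]


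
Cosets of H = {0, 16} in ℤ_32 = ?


H = {0, 16}, |H| = 2
Number of cosets = |G|/|H| = 32/2 = 16
0 + H = {0, 16}
1 + H = {1, 17}
2 + H = {2, 18}
3 + H = {3, 19}
4 + H = {4, 20}
5 + H = {5, 21}
6 + H = {6, 22}
7 + H = {7, 23}
8 + H = {8, 24}
9 + H = {9, 25}
10 + H = {10, 26}
11 + H = {11, 27}
12 + H = {12, 28}
13 + H = {13, 29}
14 + H = {14, 30}
15 + H = {15, 31}

Cosets: 0+H={0,16}; 1+H={1,17}; 2+H={2,18}; 3+H={3,19}; 4+H={4,20}; 5+H={5,21}; 6+H={6,22}; 7+H={7,23}; 8+H={8,24}; 9+H={9,25}; 10+H={10,26}; 11+H={11,27}; 12+H={12,28}; 13+H={13,29}; 14+H={14,30}; 15+H={15,31}


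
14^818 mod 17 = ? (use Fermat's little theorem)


Fermat's little theorem: if p is prime and gcd(a,p)=1, then a^(p-1) ≡ 1 (mod p)
p = 17 is prime, gcd(14,17) = 1
Reduce exponent: 818 mod 16 = 2
So 14^818 ≡ 14^2 (mod 17)
14^2 mod 17 = 9

14^818 ≡ 9 (mod 17)


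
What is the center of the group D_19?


Z(G) = {g ∈ G | gx = xg for all x ∈ G}
For odd n, Z(D_n) = {e}: no nontrivial rotation commutes with all reflections

Z(D_19) = {e}


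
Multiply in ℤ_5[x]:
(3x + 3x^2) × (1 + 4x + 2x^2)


Expand and collect like terms; reduce coefficients mod 5:
x^0: 0·1 = 0 ≡ 0 (mod 5)
x^1: 0·4 + 3·1 = 3 ≡ 3 (mod 5)
x^2: 0·2 + 3·4 + 3·1 = 15 ≡ 0 (mod 5)
x^3: 3·2 + 3·4 = 18 ≡ 3 (mod 5)
x^4: 3·2 = 6 ≡ 1 (mod 5)
Result: 3x + 3x^3 + x^4

f · g = 3x + 3x^3 + x^4


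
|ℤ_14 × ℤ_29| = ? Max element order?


|ℤ_14 × ℤ_29| = 14 × 29 = 406
Max element order = lcm(14,29) = 406
Cyclic? Yes (gcd=1)

|ℤ_14×ℤ_29| = 406, max element order = 406


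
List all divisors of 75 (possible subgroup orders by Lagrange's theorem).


Lagrange's theorem: |H| divides |G|
|G| = 75
Divisors of 75: 1, 3, 5, 15, 25, 75

Possible subgroup orders: {1, 3, 5, 15, 25, 75}


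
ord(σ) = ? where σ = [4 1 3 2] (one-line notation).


Cycle decomposition: (1 4 2)
Cycle lengths: 3
Order = lcm(3) = 3

ord(σ) = 3


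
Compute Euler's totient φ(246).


Factor n: 246 = 2 × 3 × 41
φ(n) = n · ∏(1 - 1/p) over distinct primes p | n
φ(246) = 246 · (1 - 1/2) · (1 - 1/3) · (1 - 1/41) = 80

φ(246) = 80


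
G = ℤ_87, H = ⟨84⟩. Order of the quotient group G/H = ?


|⟨84⟩| = n / gcd(84, 87) = 87 / 3 = 29
H is normal (ℤ_87 is abelian).
|G/H| = |G| / |H| = 87 / 29 = 3

|G/H| = 3


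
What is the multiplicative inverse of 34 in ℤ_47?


Use the extended Euclidean algorithm to write 1 = 34·s + 47·t; then s mod 47 is the inverse.
Euclidean algorithm:
  34 = 0·47 + 34
  47 = 1·34 + 13
  34 = 2·13 + 8
  13 = 1·8 + 5
  8 = 1·5 + 3
  5 = 1·3 + 2
  3 = 1·2 + 1
  2 = 2·1 + 0
gcd(34,47) = 1
Back-substitution gives: 34·(18) + 47·(-13) = 1
So 34⁻¹ ≡ 18 ≡ 18 (mod 47)
Check: 34 × 18 = 612 ≡ 1 (mod 47) ✓

34⁻¹ ≡ 18 (mod 47)


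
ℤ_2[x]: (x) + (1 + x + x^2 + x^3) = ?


Add coefficients mod 2:
x^0: 0 + 1 = 1 (mod 2)
x^1: 1 + 1 = 0 (mod 2)
x^2: 0 + 1 = 1 (mod 2)
x^3: 0 + 1 = 1 (mod 2)
Result: 1 + x^2 + x^3

f + g = 1 + x^2 + x^3


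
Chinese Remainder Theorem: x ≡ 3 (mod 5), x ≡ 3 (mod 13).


m₁ = 5, m₂ = 13, gcd = 1, so CRT applies. M = m₁·m₂ = 65
Let M₁ = M/m₁ = 13, M₂ = M/m₂ = 5
Find y₁ ≡ M₁⁻¹ (mod m₁): 13⁻¹ ≡ 2 (mod 5)
Find y₂ ≡ M₂⁻¹ (mod m₂): 5⁻¹ ≡ 8 (mod 13)
x = a₁·M₁·y₁ + a₂·M₂·y₂ = 3·13·2 + 3·5·8 = 198
Reduce mod 65: x ≡ 3
Check: 3 mod 5 = 3 ✓, 3 mod 13 = 3 ✓

x ≡ 3 (mod 65)


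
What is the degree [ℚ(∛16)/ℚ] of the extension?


∛16 has minimal polynomial x³ - 16 (irreducible over ℚ since 16 is not a perfect cube)

[ℚ(∛16)/ℚ] = 3


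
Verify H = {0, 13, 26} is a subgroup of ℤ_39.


Subgroup test for H = {0, 13, 26} in (ℤ_39, +):
(1) 0 ∈ H? Yes
(2) Closure: for all a,b ∈ H, (a+b) mod 39 ∈ H? Yes
(3) Inverses: for all a ∈ H, -a mod 39 ∈ H? Yes

Yes, H is a subgroup of ℤ_39


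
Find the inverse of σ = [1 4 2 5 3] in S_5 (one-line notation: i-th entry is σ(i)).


To find σ⁻¹, swap domain and range:
σ(1) = 1 → σ⁻¹(1) = 1
σ(2) = 4 → σ⁻¹(4) = 2
σ(3) = 2 → σ⁻¹(2) = 3
σ(4) = 5 → σ⁻¹(5) = 4
σ(5) = 3 → σ⁻¹(3) = 5

σ⁻¹ = [1 3 5 2 4]


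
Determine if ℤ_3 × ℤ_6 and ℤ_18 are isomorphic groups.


Comparing ℤ_3 × ℤ_6 and ℤ_18:
gcd(3,6) = 3 ≠ 1. Max element order in ℤ_3×ℤ_6 is lcm(3,6) = 6 < 18, so it has no element of order 18

No, ℤ_3 × ℤ_6 ≇ ℤ_18


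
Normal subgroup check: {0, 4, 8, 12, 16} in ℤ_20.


H = {0, 4, 8, 12, 16} in ℤ_20
ℤ_20 is abelian; every subgroup of an abelian group is normal

Yes, normal subgroup


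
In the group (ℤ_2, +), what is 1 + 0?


Operation: addition mod 2
1 + 0 = (a + b) mod 2 with a = 1, b = 0

1 + 0 = 1


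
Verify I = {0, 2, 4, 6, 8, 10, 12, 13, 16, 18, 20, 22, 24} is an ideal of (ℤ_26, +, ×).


Check ideal conditions for I = {0, 2, 4, 6, 8, 10, 12, 13, 16, 18, 20, 22, 24} in ℤ_26:
(1) I is an additive subgroup? No
(2) For r ∈ ℤ_26 and a ∈ I: r·a ∈ I? No  [counterexample: r=2, a=20, r·a mod 26 = 14 ∉ I]

No, I is not an ideal of ℤ_26


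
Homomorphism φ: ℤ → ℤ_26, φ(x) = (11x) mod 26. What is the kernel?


Kernel = preimage of identity
ker(φ) = {x ∈ ℤ : 11x ≡ 0 (mod 26)}. gcd(11,26) = 1, so 11x ≡ 0 (mod 26) ⟺ x ≡ 0 (mod 26/1 = 26). Hence ker(φ) = 26ℤ

ker(φ) = 26ℤ


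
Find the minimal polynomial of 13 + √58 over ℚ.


Let α = 13 + √58. Then α - 13 = √58, so (α - 13)² = 58, giving α² - 26α + 111 = 0. Degree 2 and α ∉ ℚ, so this is the minimal polynomial.

Minimal polynomial: x² - 26x + 111


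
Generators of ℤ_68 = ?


g generates ℤ_n iff gcd(g,n) = 1
Prime factors of 68: 2, 17
Generators are g ∈ {1,...,67} not divisible by any of these primes.
Generators: {1, 3, 5, 7, 9, 11, 13, 15, 19, 21, 23, 25, 27, 29, 31, 33, 35, 37, 39, 41, 43, 45, 47, 49, 53, 55, 57, 59, 61, 63, 65, 67}
Number of generators = φ(68) = 32

Generators of ℤ_68 = {1, 3, 5, 7, 9, 11, 13, 15, 19, 21, 23, 25, 27, 29, 31, 33, 35, 37, 39, 41, 43, 45, 47, 49, 53, 55, 57, 59, 61, 63, 65, 67}


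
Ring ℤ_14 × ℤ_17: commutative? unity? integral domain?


Direct product ring; commutative with unity (1,1); but (1,0)·(0,1) = (0,0) gives zero divisors, so not an integral domain
Commutative: Yes
Integral domain: No
Has unity: Yes

ℤ_14 × ℤ_17: Commutative=Yes, Unity=Yes


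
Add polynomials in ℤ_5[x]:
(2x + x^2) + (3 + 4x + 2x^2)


Add coefficients mod 5:
x^0: 0 + 3 = 3 (mod 5)
x^1: 2 + 4 = 1 (mod 5)
x^2: 1 + 2 = 3 (mod 5)
Result: 3 + x + 3x^2

f + g = 3 + x + 3x^2


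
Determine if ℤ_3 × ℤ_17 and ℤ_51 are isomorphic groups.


Comparing ℤ_3 × ℤ_17 and ℤ_51:
gcd(3,17) = 1, so ℤ_3 × ℤ_17 ≅ ℤ_51 (CRT)

Yes, ℤ_3 × ℤ_17 ≅ ℤ_51


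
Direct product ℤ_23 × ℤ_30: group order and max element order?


|ℤ_23 × ℤ_30| = 23 × 30 = 690
Max element order = lcm(23,30) = 690
Cyclic? Yes (gcd=1)

|ℤ_23×ℤ_30| = 690, max element order = 690


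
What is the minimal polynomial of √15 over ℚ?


√15 satisfies x² - 15 = 0, irreducible over ℚ since 15 is squarefree

Minimal polynomial: x² - 15


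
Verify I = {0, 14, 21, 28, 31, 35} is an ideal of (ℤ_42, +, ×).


Check ideal conditions for I = {0, 14, 21, 28, 31, 35} in ℤ_42:
(1) I is an additive subgroup? No
(2) For r ∈ ℤ_42 and a ∈ I: r·a ∈ I? No  [counterexample: r=2, a=31, r·a mod 42 = 20 ∉ I]

No, I is not an ideal of ℤ_42


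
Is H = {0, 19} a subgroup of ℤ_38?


Subgroup test for H = {0, 19} in (ℤ_38, +):
(1) 0 ∈ H? Yes
(2) Closure: for all a,b ∈ H, (a+b) mod 38 ∈ H? Yes
(3) Inverses: for all a ∈ H, -a mod 38 ∈ H? Yes

Yes, H is a subgroup of ℤ_38


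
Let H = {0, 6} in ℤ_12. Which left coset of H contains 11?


11 + H = {11 + h (mod 12) : h ∈ H}
11+0=11, 11+6=5
11 + H = {5, 11} = 5 + H

11 + H = {5, 11}


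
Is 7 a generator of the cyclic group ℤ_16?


g generates ℤ_n iff gcd(g, n) = 1
gcd(7, 16) = 1
Since gcd = 1, 7 is a generator.

Yes, 7 generates ℤ_16


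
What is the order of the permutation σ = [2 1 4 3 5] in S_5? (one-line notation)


Cycle decomposition: (1 2) (3 4)
Cycle lengths: 2, 2
Order = lcm(2, 2) = 2

ord(σ) = 2


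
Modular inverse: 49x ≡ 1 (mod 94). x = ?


Use the extended Euclidean algorithm to write 1 = 49·s + 94·t; then s mod 94 is the inverse.
Euclidean algorithm:
  49 = 0·94 + 49
  94 = 1·49 + 45
  49 = 1·45 + 4
  45 = 11·4 + 1
  4 = 4·1 + 0
gcd(49,94) = 1
Back-substitution gives: 49·(-23) + 94·(12) = 1
So 49⁻¹ ≡ -23 ≡ 71 (mod 94)
Check: 49 × 71 = 3479 ≡ 1 (mod 94) ✓

49⁻¹ ≡ 71 (mod 94)


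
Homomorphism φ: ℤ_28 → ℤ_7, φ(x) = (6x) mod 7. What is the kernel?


Kernel = preimage of identity
ker(φ) = {x ∈ ℤ_28 : 6x ≡ 0 (mod 7)}. Since 7 | 28, φ is well-defined. The kernel is the cyclic subgroup ⟨7⟩ of ℤ_28 (order 4), i.e. {0, 7, 14, 21}

ker(φ) = {0, 7, 14, 21}


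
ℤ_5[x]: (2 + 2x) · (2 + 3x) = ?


Expand and collect like terms; reduce coefficients mod 5:
x^0: 2·2 = 4 ≡ 4 (mod 5)
x^1: 2·3 + 2·2 = 10 ≡ 0 (mod 5)
x^2: 2·3 = 6 ≡ 1 (mod 5)
Result: 4 + x^2

f · g = 4 + x^2


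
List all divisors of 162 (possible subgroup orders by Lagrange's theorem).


Lagrange's theorem: |H| divides |G|
|G| = 162
Divisors of 162: 1, 2, 3, 6, 9, 18, 27, 54, 81, 162

Possible subgroup orders: {1, 2, 3, 6, 9, 18, 27, 54, 81, 162}


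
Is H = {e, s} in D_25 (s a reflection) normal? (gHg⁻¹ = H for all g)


H = {e, s} in D_25 (s a reflection)
r·s·r⁻¹ = sr⁻² ≠ s for n ≥ 3, so {e, s} is not closed under conjugation

No, not a normal subgroup


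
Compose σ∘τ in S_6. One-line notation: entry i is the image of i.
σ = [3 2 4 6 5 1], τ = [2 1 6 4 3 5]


σ∘τ: apply τ first, then σ
1 →τ 2 →σ 2
2 →τ 1 →σ 3
3 →τ 6 →σ 1
4 →τ 4 →σ 6
5 →τ 3 →σ 4
6 →τ 5 →σ 5

σ∘τ = [2 3 1 6 4 5]


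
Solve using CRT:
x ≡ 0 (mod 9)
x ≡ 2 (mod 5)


m₁ = 9, m₂ = 5, gcd = 1, so CRT applies. M = m₁·m₂ = 45
Let M₁ = M/m₁ = 5, M₂ = M/m₂ = 9
Find y₁ ≡ M₁⁻¹ (mod m₁): 5⁻¹ ≡ 2 (mod 9)
Find y₂ ≡ M₂⁻¹ (mod m₂): 9⁻¹ ≡ 4 (mod 5)
x = a₁·M₁·y₁ + a₂·M₂·y₂ = 0·5·2 + 2·9·4 = 72
Reduce mod 45: x ≡ 27
Check: 27 mod 9 = 0 ✓, 27 mod 5 = 2 ✓

x ≡ 27 (mod 45)


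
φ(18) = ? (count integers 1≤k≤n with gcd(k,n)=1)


φ(n) = count of k ∈ {1,...,n} with gcd(k,n)=1
Coprimes to 18: {1, 5, 7, 11, 13, 17}
Count: 6

φ(18) = 6


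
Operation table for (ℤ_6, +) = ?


Elements: {0, 1, 2, 3, 4, 5}
Operation: addition mod 6
Entry (a, b) = (a + b) mod 6

Cayley table:
  | 0 | 1 | 2 | 3 | 4 | 5
0 | 0 | 1 | 2 | 3 | 4 | 5
1 | 1 | 2 | 3 | 4 | 5 | 0
2 | 2 | 3 | 4 | 5 | 0 | 1
3 | 3 | 4 | 5 | 0 | 1 | 2
4 | 4 | 5 | 0 | 1 | 2 | 3
5 | 5 | 0 | 1 | 2 | 3 | 4


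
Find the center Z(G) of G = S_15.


Z(G) = {g ∈ G | gx = xg for all x ∈ G}
S_n is non-abelian for n ≥ 3; Z(S_15) is trivial

Z(S_15) = {e}


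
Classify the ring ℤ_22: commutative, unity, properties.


ℤ_22 is a commutative ring with unity 1; 22 = 2×11 is composite, so 2·11 ≡ 0 gives zero divisors (not an integral domain)
Commutative: Yes
Integral domain: No
Has unity: Yes

ℤ_22: Commutative=Yes, Unity=Yes


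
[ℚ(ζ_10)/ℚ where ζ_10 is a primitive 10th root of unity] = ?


[ℚ(ζ_n):ℚ] = deg Φ_n(x) = φ(n). Here φ(10) = 4

[ℚ(ζ_10)/ℚ where ζ_10 is a primitive 10th root of unity] = 4


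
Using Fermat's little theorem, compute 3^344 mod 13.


Fermat's little theorem: if p is prime and gcd(a,p)=1, then a^(p-1) ≡ 1 (mod p)
p = 13 is prime, gcd(3,13) = 1
Reduce exponent: 344 mod 12 = 8
So 3^344 ≡ 3^8 (mod 13)
3^8 mod 13 = 9

3^344 ≡ 9 (mod 13)


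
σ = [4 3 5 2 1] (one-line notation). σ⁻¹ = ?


To find σ⁻¹, swap domain and range:
σ(1) = 4 → σ⁻¹(4) = 1
σ(2) = 3 → σ⁻¹(3) = 2
σ(3) = 5 → σ⁻¹(5) = 3
σ(4) = 2 → σ⁻¹(2) = 4
σ(5) = 1 → σ⁻¹(1) = 5

σ⁻¹ = [5 4 2 1 3]


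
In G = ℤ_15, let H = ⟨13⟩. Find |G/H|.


|⟨13⟩| = n / gcd(13, 15) = 15 / 1 = 15
H is normal (ℤ_15 is abelian).
|G/H| = |G| / |H| = 15 / 15 = 1

|G/H| = 1


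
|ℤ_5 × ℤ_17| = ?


|A × B| = |A| · |B|
|ℤ_5 × ℤ_17| = 5 × 17 = 85

|ℤ_5 × ℤ_17| = 85


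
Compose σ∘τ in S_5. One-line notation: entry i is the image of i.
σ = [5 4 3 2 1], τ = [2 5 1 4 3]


σ∘τ: apply τ first, then σ
1 →τ 2 →σ 4
2 →τ 5 →σ 1
3 →τ 1 →σ 5
4 →τ 4 →σ 2
5 →τ 3 →σ 3

σ∘τ = [4 1 5 2 3]


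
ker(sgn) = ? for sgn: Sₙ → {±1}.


Kernel = preimage of identity
ker(sgn) = even permutations = Aₙ

ker(sgn) = Aₙ


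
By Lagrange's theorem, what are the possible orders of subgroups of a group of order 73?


Lagrange's theorem: |H| divides |G|
|G| = 73
Divisors of 73: 1, 73

Possible subgroup orders: {1, 73}


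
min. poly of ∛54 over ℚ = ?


∛54 satisfies x³ - 54 = 0, irreducible over ℚ (no rational root; 54 is not a perfect cube)

Minimal polynomial: x³ - 54


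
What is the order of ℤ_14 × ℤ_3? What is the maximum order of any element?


|ℤ_14 × ℤ_3| = 14 × 3 = 42
Max element order = lcm(14,3) = 42
Cyclic? Yes (gcd=1)

|ℤ_14×ℤ_3| = 42, max element order = 42


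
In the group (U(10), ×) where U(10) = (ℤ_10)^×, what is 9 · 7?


Operation: multiplication mod 10
9 · 7 = (a × b) mod 10 with a = 9, b = 7

9 · 7 = 3


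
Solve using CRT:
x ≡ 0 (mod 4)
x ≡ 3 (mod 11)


m₁ = 4, m₂ = 11, gcd = 1, so CRT applies. M = m₁·m₂ = 44
Let M₁ = M/m₁ = 11, M₂ = M/m₂ = 4
Find y₁ ≡ M₁⁻¹ (mod m₁): 11⁻¹ ≡ 3 (mod 4)
Find y₂ ≡ M₂⁻¹ (mod m₂): 4⁻¹ ≡ 3 (mod 11)
x = a₁·M₁·y₁ + a₂·M₂·y₂ = 0·11·3 + 3·4·3 = 36
Reduce mod 44: x ≡ 36
Check: 36 mod 4 = 0 ✓, 36 mod 11 = 3 ✓

x ≡ 36 (mod 44)


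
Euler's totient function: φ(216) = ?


Factor n: 216 = 2^3 × 3^3
φ(n) = n · ∏(1 - 1/p) over distinct primes p | n
φ(216) = 216 · (1 - 1/2) · (1 - 1/3) = 72

φ(216) = 72


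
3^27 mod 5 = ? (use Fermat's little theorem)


Fermat's little theorem: if p is prime and gcd(a,p)=1, then a^(p-1) ≡ 1 (mod p)
p = 5 is prime, gcd(3,5) = 1
Reduce exponent: 27 mod 4 = 3
So 3^27 ≡ 3^3 (mod 5)
3^3 mod 5 = 2

3^27 ≡ 2 (mod 5)


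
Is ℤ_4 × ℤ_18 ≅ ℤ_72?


Comparing ℤ_4 × ℤ_18 and ℤ_72:
gcd(4,18) = 2 ≠ 1. Max element order in ℤ_4×ℤ_18 is lcm(4,18) = 36 < 72, so it has no element of order 72

No, ℤ_4 × ℤ_18 ≇ ℤ_72


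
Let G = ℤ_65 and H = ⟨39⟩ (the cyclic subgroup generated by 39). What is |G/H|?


|⟨39⟩| = n / gcd(39, 65) = 65 / 13 = 5
H is normal (ℤ_65 is abelian).
|G/H| = |G| / |H| = 65 / 5 = 13

|G/H| = 13


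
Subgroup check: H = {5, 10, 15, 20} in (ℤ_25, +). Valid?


Subgroup test for H = {5, 10, 15, 20} in (ℤ_25, +):
(1) 0 ∈ H? No
(2) Closure: for all a,b ∈ H, (a+b) mod 25 ∈ H? No  [counterexample: 5 + 20 = 0 ∉ H]
(3) Inverses: for all a ∈ H, -a mod 25 ∈ H? Yes

No, H is not a subgroup of ℤ_25


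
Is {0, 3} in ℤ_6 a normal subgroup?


H = {0, 3} in ℤ_6
ℤ_6 is abelian; every subgroup of an abelian group is normal

Yes, normal subgroup


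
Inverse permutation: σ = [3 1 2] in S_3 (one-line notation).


To find σ⁻¹, swap domain and range:
σ(1) = 3 → σ⁻¹(3) = 1
σ(2) = 1 → σ⁻¹(1) = 2
σ(3) = 2 → σ⁻¹(2) = 3

σ⁻¹ = [2 3 1]


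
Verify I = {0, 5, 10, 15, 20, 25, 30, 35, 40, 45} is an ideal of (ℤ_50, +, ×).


Check ideal conditions for I = {0, 5, 10, 15, 20, 25, 30, 35, 40, 45} in ℤ_50:
(1) I is an additive subgroup? Yes
(2) For r ∈ ℤ_50 and a ∈ I: r·a ∈ I? Yes

Yes, I is an ideal of ℤ_50


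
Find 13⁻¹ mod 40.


Use the extended Euclidean algorithm to write 1 = 13·s + 40·t; then s mod 40 is the inverse.
Euclidean algorithm:
  13 = 0·40 + 13
  40 = 3·13 + 1
  13 = 13·1 + 0
gcd(13,40) = 1
Back-substitution gives: 13·(-3) + 40·(1) = 1
So 13⁻¹ ≡ -3 ≡ 37 (mod 40)
Check: 13 × 37 = 481 ≡ 1 (mod 40) ✓

13⁻¹ ≡ 37 (mod 40)


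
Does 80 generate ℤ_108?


g generates ℤ_n iff gcd(g, n) = 1
gcd(80, 108) = 4
Since gcd = 4 ≠ 1, ⟨80⟩ has order 27 < 108, so 80 is not a generator.

No, 80 does not generate ℤ_108


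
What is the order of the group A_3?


|A_n| = n!/2 (even permutations)
|A_3| = 3!/2 = 6/2 = 3

|A_3| = 3


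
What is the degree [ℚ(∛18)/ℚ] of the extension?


∛18 has minimal polynomial x³ - 18 (irreducible over ℚ since 18 is not a perfect cube)

[ℚ(∛18)/ℚ] = 3


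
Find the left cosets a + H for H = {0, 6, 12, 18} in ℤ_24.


H = {0, 6, 12, 18}, |H| = 4
Number of cosets = |G|/|H| = 24/4 = 6
0 + H = {0, 6, 12, 18}
1 + H = {1, 7, 13, 19}
2 + H = {2, 8, 14, 20}
3 + H = {3, 9, 15, 21}
4 + H = {4, 10, 16, 22}
5 + H = {5, 11, 17, 23}

Cosets: 0+H={0,6,12,18}; 1+H={1,7,13,19}; 2+H={2,8,14,20}; 3+H={3,9,15,21}; 4+H={4,10,16,22}; 5+H={5,11,17,23}


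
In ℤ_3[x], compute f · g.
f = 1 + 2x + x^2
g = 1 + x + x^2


Expand and collect like terms; reduce coefficients mod 3:
x^0: 1·1 = 1 ≡ 1 (mod 3)
x^1: 1·1 + 2·1 = 3 ≡ 0 (mod 3)
x^2: 1·1 + 2·1 + 1·1 = 4 ≡ 1 (mod 3)
x^3: 2·1 + 1·1 = 3 ≡ 0 (mod 3)
x^4: 1·1 = 1 ≡ 1 (mod 3)
Result: 1 + x^2 + x^4

f · g = 1 + x^2 + x^4


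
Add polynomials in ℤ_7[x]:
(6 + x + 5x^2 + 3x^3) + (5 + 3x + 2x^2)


Add coefficients mod 7:
x^0: 6 + 5 = 4 (mod 7)
x^1: 1 + 3 = 4 (mod 7)
x^2: 5 + 2 = 0 (mod 7)
x^3: 3 + 0 = 3 (mod 7)
Result: 4 + 4x + 3x^3

f + g = 4 + 4x + 3x^3


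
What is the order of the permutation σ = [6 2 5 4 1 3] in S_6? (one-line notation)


Cycle decomposition: (1 6 3 5)
Cycle lengths: 4
Order = lcm(4) = 4

ord(σ) = 4


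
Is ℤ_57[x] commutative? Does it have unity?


ℤ_57 has zero divisors (3·19 ≡ 0), and these lift to constant zero divisors in ℤ_57[x]; so not an integral domain
Commutative: Yes
Integral domain: No
Has unity: Yes

ℤ_57[x]: Commutative=Yes, Unity=Yes


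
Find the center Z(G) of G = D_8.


Z(G) = {g ∈ G | gx = xg for all x ∈ G}
For even n, Z(D_n) = {e, r^(n/2)}: the 180° rotation r^4 commutes with every reflection and rotation

Z(D_8) = {e, r^4}


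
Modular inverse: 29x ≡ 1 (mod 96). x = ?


Use the extended Euclidean algorithm to write 1 = 29·s + 96·t; then s mod 96 is the inverse.
Euclidean algorithm:
  29 = 0·96 + 29
  96 = 3·29 + 9
  29 = 3·9 + 2
  9 = 4·2 + 1
  2 = 2·1 + 0
gcd(29,96) = 1
Back-substitution gives: 29·(-43) + 96·(13) = 1
So 29⁻¹ ≡ -43 ≡ 53 (mod 96)
Check: 29 × 53 = 1537 ≡ 1 (mod 96) ✓

29⁻¹ ≡ 53 (mod 96)


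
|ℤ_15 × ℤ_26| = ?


|A × B| = |A| · |B|
|ℤ_15 × ℤ_26| = 15 × 26 = 390

|ℤ_15 × ℤ_26| = 390


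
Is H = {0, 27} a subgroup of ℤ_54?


Subgroup test for H = {0, 27} in (ℤ_54, +):
(1) 0 ∈ H? Yes
(2) Closure: for all a,b ∈ H, (a+b) mod 54 ∈ H? Yes
(3) Inverses: for all a ∈ H, -a mod 54 ∈ H? Yes

Yes, H is a subgroup of ℤ_54


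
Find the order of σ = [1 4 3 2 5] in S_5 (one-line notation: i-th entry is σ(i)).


Cycle decomposition: (2 4)
Cycle lengths: 2
Order = lcm(2) = 2

ord(σ) = 2


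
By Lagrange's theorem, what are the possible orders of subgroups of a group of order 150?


Lagrange's theorem: |H| divides |G|
|G| = 150
Divisors of 150: 1, 2, 3, 5, 6, 10, 15, 25, 30, 50, 75, 150

Possible subgroup orders: {1, 2, 3, 5, 6, 10, 15, 25, 30, 50, 75, 150}


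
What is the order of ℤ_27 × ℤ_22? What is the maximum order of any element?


|ℤ_27 × ℤ_22| = 27 × 22 = 594
Max element order = lcm(27,22) = 594
Cyclic? Yes (gcd=1)

|ℤ_27×ℤ_22| = 594, max element order = 594


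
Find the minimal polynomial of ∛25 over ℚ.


∛25 satisfies x³ - 25 = 0, irreducible over ℚ (no rational root; 25 is not a perfect cube)

Minimal polynomial: x³ - 25


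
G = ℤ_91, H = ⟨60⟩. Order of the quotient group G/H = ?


|⟨60⟩| = n / gcd(60, 91) = 91 / 1 = 91
H is normal (ℤ_91 is abelian).
|G/H| = |G| / |H| = 91 / 91 = 1

|G/H| = 1


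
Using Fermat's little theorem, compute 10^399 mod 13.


Fermat's little theorem: if p is prime and gcd(a,p)=1, then a^(p-1) ≡ 1 (mod p)
p = 13 is prime, gcd(10,13) = 1
Reduce exponent: 399 mod 12 = 3
So 10^399 ≡ 10^3 (mod 13)
10^3 mod 13 = 12

10^399 ≡ 12 (mod 13)


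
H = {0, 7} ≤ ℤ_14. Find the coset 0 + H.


0 + H = {0 + h (mod 14) : h ∈ H}
0+0=0, 0+7=7

0 + H = {0, 7}


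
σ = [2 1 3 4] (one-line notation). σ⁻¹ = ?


To find σ⁻¹, swap domain and range:
σ(1) = 2 → σ⁻¹(2) = 1
σ(2) = 1 → σ⁻¹(1) = 2
σ(3) = 3 → σ⁻¹(3) = 3
σ(4) = 4 → σ⁻¹(4) = 4

σ⁻¹ = [2 1 3 4]


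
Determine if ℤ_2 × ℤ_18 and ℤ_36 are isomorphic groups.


Comparing ℤ_2 × ℤ_18 and ℤ_36:
gcd(2,18) = 2 ≠ 1. Max element order in ℤ_2×ℤ_18 is lcm(2,18) = 18 < 36, so it has no element of order 36

No, ℤ_2 × ℤ_18 ≇ ℤ_36


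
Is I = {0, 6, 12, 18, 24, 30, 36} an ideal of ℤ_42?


Check ideal conditions for I = {0, 6, 12, 18, 24, 30, 36} in ℤ_42:
(1) I is an additive subgroup? Yes
(2) For r ∈ ℤ_42 and a ∈ I: r·a ∈ I? Yes

Yes, I is an ideal of ℤ_42


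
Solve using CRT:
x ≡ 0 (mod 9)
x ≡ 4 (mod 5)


m₁ = 9, m₂ = 5, gcd = 1, so CRT applies. M = m₁·m₂ = 45
Let M₁ = M/m₁ = 5, M₂ = M/m₂ = 9
Find y₁ ≡ M₁⁻¹ (mod m₁): 5⁻¹ ≡ 2 (mod 9)
Find y₂ ≡ M₂⁻¹ (mod m₂): 9⁻¹ ≡ 4 (mod 5)
x = a₁·M₁·y₁ + a₂·M₂·y₂ = 0·5·2 + 4·9·4 = 144
Reduce mod 45: x ≡ 9
Check: 9 mod 9 = 0 ✓, 9 mod 5 = 4 ✓

x ≡ 9 (mod 45)


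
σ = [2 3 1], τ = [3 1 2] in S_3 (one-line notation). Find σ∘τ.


σ∘τ: apply τ first, then σ
1 →τ 3 →σ 1
2 →τ 1 →σ 2
3 →τ 2 →σ 3

σ∘τ = [1 2 3]


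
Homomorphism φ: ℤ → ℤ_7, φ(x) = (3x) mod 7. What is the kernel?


Kernel = preimage of identity
ker(φ) = {x ∈ ℤ : 3x ≡ 0 (mod 7)}. gcd(3,7) = 1, so 3x ≡ 0 (mod 7) ⟺ x ≡ 0 (mod 7/1 = 7). Hence ker(φ) = 7ℤ

ker(φ) = 7ℤ


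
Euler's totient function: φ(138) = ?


Factor n: 138 = 2 × 3 × 23
φ(n) = n · ∏(1 - 1/p) over distinct primes p | n
φ(138) = 138 · (1 - 1/2) · (1 - 1/3) · (1 - 1/23) = 44

φ(138) = 44


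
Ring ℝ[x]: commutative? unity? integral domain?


Polynomial ring over ℝ (an integral domain) is a commutative integral domain with unity 1
Commutative: Yes
Integral domain: Yes
Has unity: Yes

ℝ[x]: Commutative=Yes, Unity=Yes


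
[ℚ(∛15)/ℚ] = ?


∛15 has minimal polynomial x³ - 15 (irreducible over ℚ since 15 is not a perfect cube)

[ℚ(∛15)/ℚ] = 3


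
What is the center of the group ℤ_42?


Z(G) = {g ∈ G | gx = xg for all x ∈ G}
ℤ_42 is abelian, so Z(G) = G

Z(ℤ_42) = ℤ_42


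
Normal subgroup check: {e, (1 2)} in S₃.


H = {e, (1 2)} in S₃
(1 3)(1 2)(1 3)⁻¹ = (2 3) ∉ {e, (1 2)}, so it is not normal

No, not a normal subgroup


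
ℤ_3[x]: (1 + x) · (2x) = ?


Expand and collect like terms; reduce coefficients mod 3:
x^0: 1·0 = 0 ≡ 0 (mod 3)
x^1: 1·2 + 1·0 = 2 ≡ 2 (mod 3)
x^2: 1·2 = 2 ≡ 2 (mod 3)
Result: 2x + 2x^2

f · g = 2x + 2x^2


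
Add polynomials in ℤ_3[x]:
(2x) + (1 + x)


Add coefficients mod 3:
x^0: 0 + 1 = 1 (mod 3)
x^1: 2 + 1 = 0 (mod 3)
Result: 1

f + g = 1


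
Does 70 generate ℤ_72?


g generates ℤ_n iff gcd(g, n) = 1
gcd(70, 72) = 2
Since gcd = 2 ≠ 1, ⟨70⟩ has order 36 < 72, so 70 is not a generator.

No, 70 does not generate ℤ_72


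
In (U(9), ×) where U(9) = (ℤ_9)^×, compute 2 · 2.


Operation: multiplication mod 9
2 · 2 = (a × b) mod 9 with a = 2, b = 2

2 · 2 = 4


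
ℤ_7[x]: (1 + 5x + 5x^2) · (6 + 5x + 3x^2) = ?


Expand and collect like terms; reduce coefficients mod 7:
x^0: 1·6 = 6 ≡ 6 (mod 7)
x^1: 1·5 + 5·6 = 35 ≡ 0 (mod 7)
x^2: 1·3 + 5·5 + 5·6 = 58 ≡ 2 (mod 7)
x^3: 5·3 + 5·5 = 40 ≡ 5 (mod 7)
x^4: 5·3 = 15 ≡ 1 (mod 7)
Result: 6 + 2x^2 + 5x^3 + x^4

f · g = 6 + 2x^2 + 5x^3 + x^4


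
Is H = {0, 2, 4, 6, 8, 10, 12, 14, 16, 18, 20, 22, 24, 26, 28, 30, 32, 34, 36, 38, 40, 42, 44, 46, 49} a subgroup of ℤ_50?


Subgroup test for H = {0, 2, 4, 6, 8, 10, 12, 14, 16, 18, 20, 22, 24, 26, 28, 30, 32, 34, 36, 38, 40, 42, 44, 46, 49} in (ℤ_50, +):
(1) 0 ∈ H? Yes
(2) Closure: for all a,b ∈ H, (a+b) mod 50 ∈ H? No  [counterexample: 2 + 46 = 48 ∉ H]
(3) Inverses: for all a ∈ H, -a mod 50 ∈ H? No

No, H is not a subgroup of ℤ_50


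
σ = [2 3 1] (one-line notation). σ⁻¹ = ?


To find σ⁻¹, swap domain and range:
σ(1) = 2 → σ⁻¹(2) = 1
σ(2) = 3 → σ⁻¹(3) = 2
σ(3) = 1 → σ⁻¹(1) = 3

σ⁻¹ = [3 1 2]


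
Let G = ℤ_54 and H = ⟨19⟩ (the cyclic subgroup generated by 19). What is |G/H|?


|⟨19⟩| = n / gcd(19, 54) = 54 / 1 = 54
H is normal (ℤ_54 is abelian).
|G/H| = |G| / |H| = 54 / 54 = 1

|G/H| = 1


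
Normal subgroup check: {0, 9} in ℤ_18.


H = {0, 9} in ℤ_18
ℤ_18 is abelian; every subgroup of an abelian group is normal

Yes, normal subgroup


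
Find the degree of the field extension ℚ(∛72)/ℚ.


∛72 has minimal polynomial x³ - 72 (irreducible over ℚ since 72 is not a perfect cube)

[ℚ(∛72)/ℚ] = 3


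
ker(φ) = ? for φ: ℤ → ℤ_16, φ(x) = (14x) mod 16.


Kernel = preimage of identity
ker(φ) = {x ∈ ℤ : 14x ≡ 0 (mod 16)}. gcd(14,16) = 2, so 14x ≡ 0 (mod 16) ⟺ x ≡ 0 (mod 16/2 = 8). Hence ker(φ) = 8ℤ

ker(φ) = 8ℤ


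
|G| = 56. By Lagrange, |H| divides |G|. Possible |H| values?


Lagrange's theorem: |H| divides |G|
|G| = 56
Divisors of 56: 1, 2, 4, 7, 8, 14, 28, 56

Possible subgroup orders: {1, 2, 4, 7, 8, 14, 28, 56}


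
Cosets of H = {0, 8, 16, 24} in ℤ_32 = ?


H = {0, 8, 16, 24}, |H| = 4
Number of cosets = |G|/|H| = 32/4 = 8
0 + H = {0, 8, 16, 24}
1 + H = {1, 9, 17, 25}
2 + H = {2, 10, 18, 26}
3 + H = {3, 11, 19, 27}
4 + H = {4, 12, 20, 28}
5 + H = {5, 13, 21, 29}
6 + H = {6, 14, 22, 30}
7 + H = {7, 15, 23, 31}

Cosets: 0+H={0,8,16,24}; 1+H={1,9,17,25}; 2+H={2,10,18,26}; 3+H={3,11,19,27}; 4+H={4,12,20,28}; 5+H={5,13,21,29}; 6+H={6,14,22,30}; 7+H={7,15,23,31}
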